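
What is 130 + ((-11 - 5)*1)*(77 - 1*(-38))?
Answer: -1710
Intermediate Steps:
130 + ((-11 - 5)*1)*(77 - 1*(-38)) = 130 + (-16*1)*(77 + 38) = 130 - 16*115 = 130 - 1840 = -1710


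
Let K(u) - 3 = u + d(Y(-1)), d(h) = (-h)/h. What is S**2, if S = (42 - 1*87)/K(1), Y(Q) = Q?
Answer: 225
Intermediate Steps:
d(h) = -1
K(u) = 2 + u (K(u) = 3 + (u - 1) = 3 + (-1 + u) = 2 + u)
S = -15 (S = (42 - 1*87)/(2 + 1) = (42 - 87)/3 = -45*1/3 = -15)
S**2 = (-15)**2 = 225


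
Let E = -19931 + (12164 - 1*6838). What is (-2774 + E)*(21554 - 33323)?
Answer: 204533451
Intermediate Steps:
E = -14605 (E = -19931 + (12164 - 6838) = -19931 + 5326 = -14605)
(-2774 + E)*(21554 - 33323) = (-2774 - 14605)*(21554 - 33323) = -17379*(-11769) = 204533451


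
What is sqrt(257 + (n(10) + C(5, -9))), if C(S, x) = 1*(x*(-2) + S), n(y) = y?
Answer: sqrt(290) ≈ 17.029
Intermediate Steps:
C(S, x) = S - 2*x (C(S, x) = 1*(-2*x + S) = 1*(S - 2*x) = S - 2*x)
sqrt(257 + (n(10) + C(5, -9))) = sqrt(257 + (10 + (5 - 2*(-9)))) = sqrt(257 + (10 + (5 + 18))) = sqrt(257 + (10 + 23)) = sqrt(257 + 33) = sqrt(290)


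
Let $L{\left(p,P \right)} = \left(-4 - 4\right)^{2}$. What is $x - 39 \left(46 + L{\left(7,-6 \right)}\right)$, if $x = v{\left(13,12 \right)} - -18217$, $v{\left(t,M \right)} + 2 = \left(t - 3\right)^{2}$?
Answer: $14025$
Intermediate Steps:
$L{\left(p,P \right)} = 64$ ($L{\left(p,P \right)} = \left(-8\right)^{2} = 64$)
$v{\left(t,M \right)} = -2 + \left(-3 + t\right)^{2}$ ($v{\left(t,M \right)} = -2 + \left(t - 3\right)^{2} = -2 + \left(-3 + t\right)^{2}$)
$x = 18315$ ($x = \left(-2 + \left(-3 + 13\right)^{2}\right) - -18217 = \left(-2 + 10^{2}\right) + 18217 = \left(-2 + 100\right) + 18217 = 98 + 18217 = 18315$)
$x - 39 \left(46 + L{\left(7,-6 \right)}\right) = 18315 - 39 \left(46 + 64\right) = 18315 - 4290 = 14025$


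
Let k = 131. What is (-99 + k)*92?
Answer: 2944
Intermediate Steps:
(-99 + k)*92 = (-99 + 131)*92 = 32*92 = 2944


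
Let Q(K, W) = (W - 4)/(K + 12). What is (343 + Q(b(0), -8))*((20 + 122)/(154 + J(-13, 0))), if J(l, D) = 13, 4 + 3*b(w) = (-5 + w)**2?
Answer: 923710/3173 ≈ 291.12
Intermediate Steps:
b(w) = -4/3 + (-5 + w)**2/3
Q(K, W) = (-4 + W)/(12 + K)
(343 + Q(b(0), -8))*((20 + 122)/(154 + J(-13, 0))) = (343 + (-4 - 8)/(12 + (-4/3 + (-5 + 0)**2/3)))*((20 + 122)/(154 + 13)) = (343 - 12/(12 + (-4/3 + (1/3)*(-5)**2)))*(142/167) = (343 - 12/(12 + (-4/3 + (1/3)*25)))*(142*(1/167)) = (343 - 12/(12 + (-4/3 + 25/3)))*(142/167) = (343 - 12/(12 + 7))*(142/167) = (343 - 12/19)*(142/167) = (6505/19)*(142/167) = 923710/3173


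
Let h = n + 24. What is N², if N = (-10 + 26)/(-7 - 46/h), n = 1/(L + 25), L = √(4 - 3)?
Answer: 100000000/31036041 ≈ 3.2221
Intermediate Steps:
L = 1 (L = √1 = 1)
n = 1/26 (n = 1/(1 + 25) = 1/26 ≈ 0.038462)
h = 625/26 (h = 1/26 + 24 = 625/26 ≈ 24.038)
N = -10000/5571 (N = (-10 + 26)/(-7 - 46/625/26) = 16/(-7 - 46*26/625) = 16/(-7 - 1196/625) = 16/(-5571/625) = 16*(-625/5571) = -10000/5571 ≈ -1.7950)
N² = (-10000/5571)² = 100000000/31036041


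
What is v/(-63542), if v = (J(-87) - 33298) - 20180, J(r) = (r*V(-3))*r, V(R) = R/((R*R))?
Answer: 56001/63542 ≈ 0.88132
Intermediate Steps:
V(R) = 1/R (V(R) = R/(R**2) = R/R**2 = 1/R)
J(r) = -r**2/3 (J(r) = (r/(-3))*r = (r*(-1/3))*r = (-r/3)*r = -r**2/3)
v = -56001 (v = (-1/3*(-87)**2 - 33298) - 20180 = (-1/3*7569 - 33298) - 20180 = (-2523 - 33298) - 20180 = -35821 - 20180 = -56001)
v/(-63542) = -56001/(-63542) = -56001*(-1/63542) = 56001/63542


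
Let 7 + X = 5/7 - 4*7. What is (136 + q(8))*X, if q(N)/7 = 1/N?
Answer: -32850/7 ≈ -4692.9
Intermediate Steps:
q(N) = 7/N
X = -240/7 (X = -7 + (5/7 - 4*7) = -7 + (5*(1/7) - 28) = -7 + (5/7 - 28) = -7 - 191/7 = -240/7 ≈ -34.286)
(136 + q(8))*X = (136 + 7/8)*(-240/7) = (1095/8)*(-240/7) = -32850/7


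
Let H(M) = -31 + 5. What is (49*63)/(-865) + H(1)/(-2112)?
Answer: -3248627/913440 ≈ -3.5565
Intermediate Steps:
H(M) = -26
(49*63)/(-865) + H(1)/(-2112) = (49*63)/(-865) - 26/(-2112) = 3087*(-1/865) - 26*(-1/2112) = -3087/865 + 13/1056 = -3248627/913440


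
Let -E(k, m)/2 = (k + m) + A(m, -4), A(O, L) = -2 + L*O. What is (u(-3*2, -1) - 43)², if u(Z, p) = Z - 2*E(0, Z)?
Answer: 225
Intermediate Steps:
E(k, m) = 4 - 2*k + 6*m (E(k, m) = -2*((k + m) + (-2 - 4*m)) = -2*(-2 + k - 3*m) = 4 - 2*k + 6*m)
u(Z, p) = -8 - 11*Z (u(Z, p) = Z - 2*(4 - 2*0 + 6*Z) = Z - 2*(4 + 0 + 6*Z) = Z - 2*(4 + 6*Z) = Z + (-8 - 12*Z) = -8 - 11*Z)
(u(-3*2, -1) - 43)² = ((-8 - (-33)*2) - 43)² = ((-8 - 11*(-6)) - 43)² = ((-8 + 66) - 43)² = (58 - 43)² = 15² = 225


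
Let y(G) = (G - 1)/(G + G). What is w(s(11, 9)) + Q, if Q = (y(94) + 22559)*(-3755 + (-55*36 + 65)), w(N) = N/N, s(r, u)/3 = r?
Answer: -12023759381/94 ≈ -1.2791e+8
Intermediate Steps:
y(G) = (-1 + G)/(2*G) (y(G) = (-1 + G)/((2*G)) = (-1 + G)*(1/(2*G)) = (-1 + G)/(2*G))
s(r, u) = 3*r
w(N) = 1
Q = -12023759475/94 (Q = ((½)*(-1 + 94)/94 + 22559)*(-3755 + (-55*36 + 65)) = ((½)*(1/94)*93 + 22559)*(-3755 + (-1980 + 65)) = (93/188 + 22559)*(-3755 - 1915) = (4241185/188)*(-5670) = -12023759475/94 ≈ -1.2791e+8)
w(s(11, 9)) + Q = 1 - 12023759475/94 = -12023759381/94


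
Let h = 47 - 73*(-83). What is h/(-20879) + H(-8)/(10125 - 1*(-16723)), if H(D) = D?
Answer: -20512615/70069924 ≈ -0.29275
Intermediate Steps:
h = 6106 (h = 47 + 6059 = 6106)
h/(-20879) + H(-8)/(10125 - 1*(-16723)) = 6106/(-20879) - 8/(10125 - 1*(-16723)) = 6106*(-1/20879) - 8/(10125 + 16723) = -6106/20879 - 8/26848 = -6106/20879 - 8*1/26848 = -6106/20879 - 1/3356 = -20512615/70069924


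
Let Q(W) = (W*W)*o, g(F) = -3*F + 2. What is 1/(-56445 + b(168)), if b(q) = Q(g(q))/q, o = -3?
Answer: -14/853231 ≈ -1.6408e-5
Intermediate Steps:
g(F) = 2 - 3*F
Q(W) = -3*W² (Q(W) = (W*W)*(-3) = W²*(-3) = -3*W²)
b(q) = -3*(2 - 3*q)²/q (b(q) = (-3*(2 - 3*q)²)/q = -3*(2 - 3*q)²/q)
1/(-56445 + b(168)) = 1/(-56445 - 3*(-2 + 3*168)²/168) = 1/(-56445 - 3*1/168*(-2 + 504)²) = 1/(-56445 - 3*1/168*502²) = 1/(-56445 - 3*1/168*252004) = 1/(-56445 - 63001/14) = 1/(-853231/14) = -14/853231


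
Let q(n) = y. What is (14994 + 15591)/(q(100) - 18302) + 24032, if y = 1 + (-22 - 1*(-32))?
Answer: 146512909/6097 ≈ 24030.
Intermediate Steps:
y = 11 (y = 1 + (-22 + 32) = 1 + 10 = 11)
q(n) = 11
(14994 + 15591)/(q(100) - 18302) + 24032 = (14994 + 15591)/(11 - 18302) + 24032 = 30585/(-18291) + 24032 = 30585*(-1/18291) + 24032 = -10195/6097 + 24032 = 146512909/6097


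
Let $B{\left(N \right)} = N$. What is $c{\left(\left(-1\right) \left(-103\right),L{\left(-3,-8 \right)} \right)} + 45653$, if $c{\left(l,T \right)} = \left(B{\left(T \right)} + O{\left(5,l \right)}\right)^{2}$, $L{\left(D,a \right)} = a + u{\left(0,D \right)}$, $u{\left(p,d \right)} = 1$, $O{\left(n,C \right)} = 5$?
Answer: $45657$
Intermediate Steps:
$L{\left(D,a \right)} = 1 + a$ ($L{\left(D,a \right)} = a + 1 = 1 + a$)
$c{\left(l,T \right)} = \left(5 + T\right)^{2}$ ($c{\left(l,T \right)} = \left(T + 5\right)^{2} = \left(5 + T\right)^{2}$)
$c{\left(\left(-1\right) \left(-103\right),L{\left(-3,-8 \right)} \right)} + 45653 = \left(5 + \left(1 - 8\right)\right)^{2} + 45653 = \left(5 - 7\right)^{2} + 45653 = \left(-2\right)^{2} + 45653 = 4 + 45653 = 45657$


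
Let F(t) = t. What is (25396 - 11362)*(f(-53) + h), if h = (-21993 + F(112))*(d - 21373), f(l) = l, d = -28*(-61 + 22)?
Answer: 6227847241272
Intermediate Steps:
d = 1092 (d = -28*(-39) = 1092)
h = 443768561 (h = (-21993 + 112)*(1092 - 21373) = -21881*(-20281) = 443768561)
(25396 - 11362)*(f(-53) + h) = (25396 - 11362)*(-53 + 443768561) = 14034*443768508 = 6227847241272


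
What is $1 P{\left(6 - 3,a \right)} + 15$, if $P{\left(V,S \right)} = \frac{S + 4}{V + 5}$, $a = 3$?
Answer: $\frac{127}{8} \approx 15.875$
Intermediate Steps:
$P{\left(V,S \right)} = \frac{4 + S}{5 + V}$
$1 P{\left(6 - 3,a \right)} + 15 = 1 \frac{4 + 3}{5 + \left(6 - 3\right)} + 15 = 1 \frac{1}{5 + 3} \cdot 7 + 15 = 1 \cdot \frac{1}{8} \cdot 7 + 15 = 1 \cdot \frac{7}{8} + 15 = \frac{7}{8} + 15 = \frac{127}{8}$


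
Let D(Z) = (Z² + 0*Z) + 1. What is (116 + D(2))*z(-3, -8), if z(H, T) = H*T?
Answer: 2904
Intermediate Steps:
D(Z) = 1 + Z² (D(Z) = (Z² + 0) + 1 = Z² + 1 = 1 + Z²)
(116 + D(2))*z(-3, -8) = (116 + (1 + 2²))*(-3*(-8)) = (116 + (1 + 4))*24 = (116 + 5)*24 = 121*24 = 2904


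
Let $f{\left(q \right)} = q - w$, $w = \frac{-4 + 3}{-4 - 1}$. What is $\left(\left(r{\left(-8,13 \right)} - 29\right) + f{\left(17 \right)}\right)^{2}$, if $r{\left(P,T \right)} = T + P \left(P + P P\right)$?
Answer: $\frac{4999696}{25} \approx 1.9999 \cdot 10^{5}$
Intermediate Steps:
$w = \frac{1}{5}$ ($w = - \frac{1}{-5} = \left(-1\right) \left(- \frac{1}{5}\right) = \frac{1}{5} \approx 0.2$)
$r{\left(P,T \right)} = T + P \left(P + P^{2}\right)$
$f{\left(q \right)} = - \frac{1}{5} + q$ ($f{\left(q \right)} = q - \frac{1}{5} = - \frac{1}{5} + q$)
$\left(\left(r{\left(-8,13 \right)} - 29\right) + f{\left(17 \right)}\right)^{2} = \left(\left(\left(13 + \left(-8\right)^{2} + \left(-8\right)^{3}\right) - 29\right) + \left(- \frac{1}{5} + 17\right)\right)^{2} = \left(\left(\left(13 + 64 - 512\right) - 29\right) + \frac{84}{5}\right)^{2} = \left(\left(-435 - 29\right) + \frac{84}{5}\right)^{2} = \left(-464 + \frac{84}{5}\right)^{2} = \left(- \frac{2236}{5}\right)^{2} = \frac{4999696}{25}$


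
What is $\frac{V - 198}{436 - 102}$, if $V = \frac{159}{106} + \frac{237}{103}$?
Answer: $- \frac{40005}{68804} \approx -0.58143$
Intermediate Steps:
$V = \frac{783}{206}$ ($V = 159 \cdot \frac{1}{106} + 237 \cdot \frac{1}{103} = \frac{3}{2} + \frac{237}{103} = \frac{783}{206} \approx 3.801$)
$\frac{V - 198}{436 - 102} = \frac{\frac{783}{206} - 198}{436 - 102} = - \frac{40005}{206 \cdot 334} = \left(- \frac{40005}{206}\right) \frac{1}{334} = - \frac{40005}{68804}$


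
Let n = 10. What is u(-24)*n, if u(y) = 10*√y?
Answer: 200*I*√6 ≈ 489.9*I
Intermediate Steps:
u(-24)*n = (10*√(-24))*10 = (10*(2*I*√6))*10 = (20*I*√6)*10 = 200*I*√6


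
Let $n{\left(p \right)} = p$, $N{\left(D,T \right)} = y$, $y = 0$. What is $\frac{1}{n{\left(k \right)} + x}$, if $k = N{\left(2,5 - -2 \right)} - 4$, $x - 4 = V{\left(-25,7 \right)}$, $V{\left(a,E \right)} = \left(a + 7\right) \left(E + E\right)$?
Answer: $- \frac{1}{252} \approx -0.0039683$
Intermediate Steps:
$V{\left(a,E \right)} = 2 E \left(7 + a\right)$ ($V{\left(a,E \right)} = \left(7 + a\right) 2 E = 2 E \left(7 + a\right)$)
$x = -248$ ($x = 4 + 2 \cdot 7 \left(7 - 25\right) = 4 + 2 \cdot 7 \left(-18\right) = 4 - 252 = -248$)
$N{\left(D,T \right)} = 0$
$k = -4$ ($k = 0 - 4 = -4$)
$\frac{1}{n{\left(k \right)} + x} = \frac{1}{-4 - 248} = \frac{1}{-252} = - \frac{1}{252}$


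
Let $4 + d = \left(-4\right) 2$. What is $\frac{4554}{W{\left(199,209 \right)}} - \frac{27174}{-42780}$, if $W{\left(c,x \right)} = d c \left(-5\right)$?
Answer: $\frac{721219}{709435} \approx 1.0166$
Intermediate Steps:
$d = -12$ ($d = -4 - 8 = -12$)
$W{\left(c,x \right)} = 60 c$ ($W{\left(c,x \right)} = - 12 c \left(-5\right) = 60 c$)
$\frac{4554}{W{\left(199,209 \right)}} - \frac{27174}{-42780} = \frac{4554}{60 \cdot 199} - \frac{27174}{-42780} = \frac{4554}{11940} - - \frac{4529}{7130} = 4554 \cdot \frac{1}{11940} + \frac{4529}{7130} = \frac{759}{1990} + \frac{4529}{7130} = \frac{721219}{709435}$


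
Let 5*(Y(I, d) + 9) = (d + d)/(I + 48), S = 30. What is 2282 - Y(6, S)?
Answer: 20617/9 ≈ 2290.8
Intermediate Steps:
Y(I, d) = -9 + 2*d/(5*(48 + I)) (Y(I, d) = -9 + ((d + d)/(I + 48))/5 = -9 + ((2*d)/(48 + I))/5 = -9 + (2*d/(48 + I))/5 = -9 + 2*d/(5*(48 + I)))
2282 - Y(6, S) = 2282 - (-2160 - 45*6 + 2*30)/(5*(48 + 6)) = 2282 - (-2160 - 270 + 60)/(5*54) = 2282 - (-2370)/(5*54) = 2282 - 1*(-79/9) = 2282 + 79/9 = 20617/9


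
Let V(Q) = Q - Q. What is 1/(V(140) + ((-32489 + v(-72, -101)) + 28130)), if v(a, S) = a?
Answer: -1/4431 ≈ -0.00022568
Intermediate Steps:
V(Q) = 0
1/(V(140) + ((-32489 + v(-72, -101)) + 28130)) = 1/(0 + ((-32489 - 72) + 28130)) = 1/(0 + (-32561 + 28130)) = 1/(0 - 4431) = 1/(-4431) = -1/4431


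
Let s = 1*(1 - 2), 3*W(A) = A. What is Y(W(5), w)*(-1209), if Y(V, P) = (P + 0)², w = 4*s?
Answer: -19344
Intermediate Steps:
W(A) = A/3
s = -1 (s = 1*(-1) = -1)
w = -4 (w = 4*(-1) = -4)
Y(V, P) = P²
Y(W(5), w)*(-1209) = (-4)²*(-1209) = 16*(-1209) = -19344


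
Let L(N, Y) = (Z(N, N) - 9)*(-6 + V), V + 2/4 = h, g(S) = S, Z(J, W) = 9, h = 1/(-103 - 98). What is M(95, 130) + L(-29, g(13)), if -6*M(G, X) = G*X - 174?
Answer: -6088/3 ≈ -2029.3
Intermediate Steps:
h = -1/201 (h = 1/(-201) = -1/201 ≈ -0.0049751)
V = -203/402 (V = -½ - 1/201 = -203/402 ≈ -0.50498)
M(G, X) = 29 - G*X/6 (M(G, X) = -(G*X - 174)/6 = -(-174 + G*X)/6 = 29 - G*X/6)
L(N, Y) = 0 (L(N, Y) = (9 - 9)*(-6 - 203/402) = 0*(-2615/402) = 0)
M(95, 130) + L(-29, g(13)) = (29 - ⅙*95*130) + 0 = (29 - 6175/3) + 0 = -6088/3 + 0 = -6088/3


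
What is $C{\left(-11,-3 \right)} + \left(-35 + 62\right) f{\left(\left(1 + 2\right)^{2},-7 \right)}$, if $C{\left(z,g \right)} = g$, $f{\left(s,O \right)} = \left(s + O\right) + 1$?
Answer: $78$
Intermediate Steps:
$f{\left(s,O \right)} = 1 + O + s$ ($f{\left(s,O \right)} = \left(O + s\right) + 1 = 1 + O + s$)
$C{\left(-11,-3 \right)} + \left(-35 + 62\right) f{\left(\left(1 + 2\right)^{2},-7 \right)} = -3 + \left(-35 + 62\right) \left(1 - 7 + \left(1 + 2\right)^{2}\right) = -3 + 27 \left(1 - 7 + 3^{2}\right) = -3 + 27 \left(1 - 7 + 9\right) = -3 + 27 \cdot 3 = -3 + 81 = 78$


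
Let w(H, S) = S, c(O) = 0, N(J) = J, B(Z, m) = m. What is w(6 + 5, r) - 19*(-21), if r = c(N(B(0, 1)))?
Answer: 399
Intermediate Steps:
r = 0
w(6 + 5, r) - 19*(-21) = 0 - 19*(-21) = 0 + 399 = 399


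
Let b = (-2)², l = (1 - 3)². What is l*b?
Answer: 16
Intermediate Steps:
l = 4 (l = (-2)² = 4)
b = 4
l*b = 4*4 = 16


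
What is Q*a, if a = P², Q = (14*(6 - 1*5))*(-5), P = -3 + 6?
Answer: -630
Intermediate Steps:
P = 3
Q = -70 (Q = (14*(6 - 5))*(-5) = (14*1)*(-5) = 14*(-5) = -70)
a = 9 (a = 3² = 9)
Q*a = -70*9 = -630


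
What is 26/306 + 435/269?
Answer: 70052/41157 ≈ 1.7021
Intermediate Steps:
26/306 + 435/269 = 26*(1/306) + 435*(1/269) = 13/153 + 435/269 = 70052/41157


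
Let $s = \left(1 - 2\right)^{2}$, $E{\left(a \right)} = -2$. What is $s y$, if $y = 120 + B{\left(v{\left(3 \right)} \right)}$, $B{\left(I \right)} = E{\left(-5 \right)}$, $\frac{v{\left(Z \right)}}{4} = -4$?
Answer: $118$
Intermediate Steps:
$v{\left(Z \right)} = -16$ ($v{\left(Z \right)} = 4 \left(-4\right) = -16$)
$B{\left(I \right)} = -2$
$y = 118$ ($y = 120 - 2 = 118$)
$s = 1$ ($s = \left(-1\right)^{2} = 1$)
$s y = 1 \cdot 118 = 118$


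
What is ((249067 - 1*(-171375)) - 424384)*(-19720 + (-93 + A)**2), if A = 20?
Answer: 56729322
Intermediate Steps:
((249067 - 1*(-171375)) - 424384)*(-19720 + (-93 + A)**2) = ((249067 - 1*(-171375)) - 424384)*(-19720 + (-93 + 20)**2) = ((249067 + 171375) - 424384)*(-19720 + (-73)**2) = (420442 - 424384)*(-19720 + 5329) = -3942*(-14391) = 56729322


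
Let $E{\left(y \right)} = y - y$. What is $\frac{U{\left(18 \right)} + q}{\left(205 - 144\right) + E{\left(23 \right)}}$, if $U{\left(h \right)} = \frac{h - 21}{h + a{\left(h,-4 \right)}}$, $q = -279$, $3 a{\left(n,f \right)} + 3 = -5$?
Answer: $- \frac{12843}{2806} \approx -4.577$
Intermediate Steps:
$a{\left(n,f \right)} = - \frac{8}{3}$ ($a{\left(n,f \right)} = -1 + \frac{1}{3} \left(-5\right) = -1 - \frac{5}{3} = - \frac{8}{3}$)
$E{\left(y \right)} = 0$
$U{\left(h \right)} = \frac{-21 + h}{- \frac{8}{3} + h}$ ($U{\left(h \right)} = \frac{h - 21}{h - \frac{8}{3}} = \frac{-21 + h}{- \frac{8}{3} + h}$)
$\frac{U{\left(18 \right)} + q}{\left(205 - 144\right) + E{\left(23 \right)}} = \frac{\frac{3 \left(-21 + 18\right)}{-8 + 3 \cdot 18} - 279}{\left(205 - 144\right) + 0} = \frac{3 \frac{1}{-8 + 54} \left(-3\right) - 279}{61 + 0} = \frac{3 \cdot \frac{1}{46} \left(-3\right) - 279}{61} = \left(3 \cdot \frac{1}{46} \left(-3\right) - 279\right) \frac{1}{61} = \left(- \frac{9}{46} - 279\right) \frac{1}{61} = \left(- \frac{12843}{46}\right) \frac{1}{61} = - \frac{12843}{2806}$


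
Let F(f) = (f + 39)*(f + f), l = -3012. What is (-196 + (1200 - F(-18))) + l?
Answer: -1252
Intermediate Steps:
F(f) = 2*f*(39 + f) (F(f) = (39 + f)*(2*f) = 2*f*(39 + f))
(-196 + (1200 - F(-18))) + l = (-196 + (1200 - 2*(-18)*(39 - 18))) - 3012 = (-196 + (1200 - 2*(-18)*21)) - 3012 = (-196 + (1200 - 1*(-756))) - 3012 = (-196 + (1200 + 756)) - 3012 = (-196 + 1956) - 3012 = 1760 - 3012 = -1252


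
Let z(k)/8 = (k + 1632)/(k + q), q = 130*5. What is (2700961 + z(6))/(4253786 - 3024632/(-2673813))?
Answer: 29609863985886/46632708455665 ≈ 0.63496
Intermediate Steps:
q = 650
z(k) = 8*(1632 + k)/(650 + k) (z(k) = 8*((k + 1632)/(k + 650)) = 8*((1632 + k)/(650 + k)) = 8*(1632 + k)/(650 + k))
(2700961 + z(6))/(4253786 - 3024632/(-2673813)) = (2700961 + 8*(1632 + 6)/(650 + 6))/(4253786 - 3024632/(-2673813)) = (2700961 + 8*1638/656)/(4253786 - 3024632*(-1/2673813)) = (2700961 + 8*(1/656)*1638)/(4253786 + 3024632/2673813) = (2700961 + 819/41)/(11373831330650/2673813) = (110740220/41)*(2673813/11373831330650) = 29609863985886/46632708455665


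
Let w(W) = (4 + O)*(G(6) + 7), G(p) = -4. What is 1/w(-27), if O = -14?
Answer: -1/30 ≈ -0.033333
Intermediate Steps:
w(W) = -30 (w(W) = (4 - 14)*(-4 + 7) = -10*3 = -30)
1/w(-27) = 1/(-30) = -1/30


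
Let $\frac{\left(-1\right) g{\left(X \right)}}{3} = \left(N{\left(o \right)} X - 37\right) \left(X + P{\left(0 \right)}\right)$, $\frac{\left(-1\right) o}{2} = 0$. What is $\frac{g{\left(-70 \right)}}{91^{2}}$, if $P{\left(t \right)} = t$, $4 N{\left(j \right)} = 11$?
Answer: $- \frac{6885}{1183} \approx -5.8199$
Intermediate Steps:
$o = 0$ ($o = \left(-2\right) 0 = 0$)
$N{\left(j \right)} = \frac{11}{4}$ ($N{\left(j \right)} = \frac{1}{4} \cdot 11 = \frac{11}{4}$)
$g{\left(X \right)} = - 3 X \left(-37 + \frac{11 X}{4}\right)$ ($g{\left(X \right)} = - 3 \left(\frac{11 X}{4} - 37\right) \left(X + 0\right) = - 3 \left(-37 + \frac{11 X}{4}\right) X = - 3 X \left(-37 + \frac{11 X}{4}\right)$)
$\frac{g{\left(-70 \right)}}{91^{2}} = \frac{\frac{3}{4} \left(-70\right) \left(148 - -770\right)}{91^{2}} = \frac{\frac{3}{4} \left(-70\right) \left(148 + 770\right)}{8281} = \frac{3}{4} \left(-70\right) 918 \cdot \frac{1}{8281} = \left(-48195\right) \frac{1}{8281} = - \frac{6885}{1183}$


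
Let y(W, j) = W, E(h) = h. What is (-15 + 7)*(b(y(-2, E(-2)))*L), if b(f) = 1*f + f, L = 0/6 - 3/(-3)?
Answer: 32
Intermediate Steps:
L = 1 (L = 0*(⅙) - 3*(-⅓) = 0 + 1 = 1)
b(f) = 2*f (b(f) = f + f = 2*f)
(-15 + 7)*(b(y(-2, E(-2)))*L) = (-15 + 7)*((2*(-2))*1) = -(-32) = -8*(-4) = 32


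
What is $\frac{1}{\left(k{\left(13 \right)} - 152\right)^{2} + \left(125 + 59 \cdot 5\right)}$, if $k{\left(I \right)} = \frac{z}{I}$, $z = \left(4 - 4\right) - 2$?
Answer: $\frac{169}{3983464} \approx 4.2425 \cdot 10^{-5}$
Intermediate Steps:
$z = -2$ ($z = 0 - 2 = -2$)
$k{\left(I \right)} = - \frac{2}{I}$
$\frac{1}{\left(k{\left(13 \right)} - 152\right)^{2} + \left(125 + 59 \cdot 5\right)} = \frac{1}{\left(- \frac{2}{13} - 152\right)^{2} + \left(125 + 59 \cdot 5\right)} = \frac{1}{\left(\left(-2\right) \frac{1}{13} - 152\right)^{2} + \left(125 + 295\right)} = \frac{1}{\left(- \frac{2}{13} - 152\right)^{2} + 420} = \frac{1}{\left(- \frac{1978}{13}\right)^{2} + 420} = \frac{1}{\frac{3912484}{169} + 420} = \frac{1}{\frac{3983464}{169}} = \frac{169}{3983464}$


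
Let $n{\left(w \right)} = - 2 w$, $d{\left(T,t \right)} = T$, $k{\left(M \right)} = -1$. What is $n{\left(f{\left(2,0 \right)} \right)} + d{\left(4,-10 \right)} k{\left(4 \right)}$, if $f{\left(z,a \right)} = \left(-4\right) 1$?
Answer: $4$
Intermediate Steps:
$f{\left(z,a \right)} = -4$
$n{\left(f{\left(2,0 \right)} \right)} + d{\left(4,-10 \right)} k{\left(4 \right)} = \left(-2\right) \left(-4\right) + 4 \left(-1\right) = 8 - 4 = 4$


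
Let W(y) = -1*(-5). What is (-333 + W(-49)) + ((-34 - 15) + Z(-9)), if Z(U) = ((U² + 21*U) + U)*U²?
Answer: -9854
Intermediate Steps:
W(y) = 5
Z(U) = U²*(U² + 22*U) (Z(U) = (U² + 22*U)*U² = U²*(U² + 22*U))
(-333 + W(-49)) + ((-34 - 15) + Z(-9)) = (-333 + 5) + ((-34 - 15) + (-9)³*(22 - 9)) = -328 + (-49 - 729*13) = -328 + (-49 - 9477) = -328 - 9526 = -9854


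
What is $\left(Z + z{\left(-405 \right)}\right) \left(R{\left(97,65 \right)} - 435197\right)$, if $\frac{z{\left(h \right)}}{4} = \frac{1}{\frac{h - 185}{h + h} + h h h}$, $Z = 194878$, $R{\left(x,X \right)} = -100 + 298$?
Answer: $- \frac{228071574404328029188}{2690420033} \approx -8.4772 \cdot 10^{10}$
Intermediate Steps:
$R{\left(x,X \right)} = 198$
$z{\left(h \right)} = \frac{4}{h^{3} + \frac{-185 + h}{2 h}}$ ($z{\left(h \right)} = \frac{4}{\frac{h - 185}{h + h} + h h h} = \frac{4}{\frac{-185 + h}{2 h} + h^{2} h} = \frac{4}{\left(-185 + h\right) \frac{1}{2 h} + h^{3}} = \frac{4}{\frac{-185 + h}{2 h} + h^{3}} = \frac{4}{h^{3} + \frac{-185 + h}{2 h}}$)
$\left(Z + z{\left(-405 \right)}\right) \left(R{\left(97,65 \right)} - 435197\right) = \left(194878 + 8 \left(-405\right) \frac{1}{-185 - 405 + 2 \left(-405\right)^{4}}\right) \left(198 - 435197\right) = \left(194878 + 8 \left(-405\right) \frac{1}{-185 - 405 + 2 \cdot 26904200625}\right) \left(-434999\right) = \left(194878 + 8 \left(-405\right) \frac{1}{-185 - 405 + 53808401250}\right) \left(-434999\right) = \left(194878 + 8 \left(-405\right) \frac{1}{53808400660}\right) \left(-434999\right) = \left(194878 - \frac{162}{2690420033}\right) \left(-434999\right) = \frac{524303675190812}{2690420033} \left(-434999\right) = - \frac{228071574404328029188}{2690420033}$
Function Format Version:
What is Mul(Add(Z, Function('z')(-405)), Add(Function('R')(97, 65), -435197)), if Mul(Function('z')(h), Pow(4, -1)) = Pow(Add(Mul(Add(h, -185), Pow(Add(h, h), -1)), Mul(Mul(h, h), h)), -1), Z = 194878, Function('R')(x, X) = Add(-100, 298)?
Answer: Rational(-228071574404328029188, 2690420033) ≈ -8.4772e+10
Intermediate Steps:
Function('R')(x, X) = 198
Function('z')(h) = Mul(4, Pow(Add(Pow(h, 3), Mul(Rational(1, 2), Pow(h, -1), Add(-185, h))), -1)) (Function('z')(h) = Mul(4, Pow(Add(Mul(Add(h, -185), Pow(Add(h, h), -1)), Mul(Mul(h, h), h)), -1)) = Mul(4, Pow(Add(Mul(Add(-185, h), Pow(Mul(2, h), -1)), Mul(Pow(h, 2), h)), -1)) = Mul(4, Pow(Add(Mul(Add(-185, h), Mul(Rational(1, 2), Pow(h, -1))), Pow(h, 3)), -1)) = Mul(4, Pow(Add(Mul(Rational(1, 2), Pow(h, -1), Add(-185, h)), Pow(h, 3)), -1)) = Mul(4, Pow(Add(Pow(h, 3), Mul(Rational(1, 2), Pow(h, -1), Add(-185, h))), -1)))
Mul(Add(Z, Function('z')(-405)), Add(Function('R')(97, 65), -435197)) = Mul(Add(194878, Mul(8, -405, Pow(Add(-185, -405, Mul(2, Pow(-405, 4))), -1))), Add(198, -435197)) = Mul(Add(194878, Mul(8, -405, Pow(Add(-185, -405, Mul(2, 26904200625)), -1))), -434999) = Mul(Add(194878, Mul(8, -405, Pow(Add(-185, -405, 53808401250), -1))), -434999) = Mul(Add(194878, Mul(8, -405, Pow(53808400660, -1))), -434999) = Mul(Add(194878, Mul(8, -405, Rational(1, 53808400660))), -434999) = Mul(Add(194878, Rational(-162, 2690420033)), -434999) = Mul(Rational(524303675190812, 2690420033), -434999) = Rational(-228071574404328029188, 2690420033)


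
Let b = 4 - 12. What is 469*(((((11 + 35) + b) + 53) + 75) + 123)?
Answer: 135541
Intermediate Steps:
b = -8
469*(((((11 + 35) + b) + 53) + 75) + 123) = 469*(((((11 + 35) - 8) + 53) + 75) + 123) = 469*((((46 - 8) + 53) + 75) + 123) = 469*(((38 + 53) + 75) + 123) = 469*((91 + 75) + 123) = 469*(166 + 123) = 469*289 = 135541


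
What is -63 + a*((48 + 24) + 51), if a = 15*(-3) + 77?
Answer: 3873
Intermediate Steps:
a = 32 (a = -45 + 77 = 32)
-63 + a*((48 + 24) + 51) = -63 + 32*((48 + 24) + 51) = -63 + 32*(72 + 51) = -63 + 32*123 = -63 + 3936 = 3873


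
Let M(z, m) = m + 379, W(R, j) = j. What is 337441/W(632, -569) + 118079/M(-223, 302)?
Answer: -162610370/387489 ≈ -419.65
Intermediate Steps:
M(z, m) = 379 + m
337441/W(632, -569) + 118079/M(-223, 302) = 337441/(-569) + 118079/(379 + 302) = 337441*(-1/569) + 118079/681 = -337441/569 + 118079*(1/681) = -337441/569 + 118079/681 = -162610370/387489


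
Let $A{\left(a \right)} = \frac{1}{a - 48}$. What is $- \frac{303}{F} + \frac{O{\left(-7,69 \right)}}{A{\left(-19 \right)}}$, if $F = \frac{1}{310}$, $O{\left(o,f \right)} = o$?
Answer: $-93461$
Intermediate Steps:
$A{\left(a \right)} = \frac{1}{-48 + a}$
$F = \frac{1}{310} \approx 0.0032258$
$- \frac{303}{F} + \frac{O{\left(-7,69 \right)}}{A{\left(-19 \right)}} = - 303 \frac{1}{\frac{1}{310}} - \frac{7}{\frac{1}{-48 - 19}} = \left(-303\right) 310 - \frac{7}{\frac{1}{-67}} = -93930 - \frac{7}{- \frac{1}{67}} = -93930 - -469 = -93930 + 469 = -93461$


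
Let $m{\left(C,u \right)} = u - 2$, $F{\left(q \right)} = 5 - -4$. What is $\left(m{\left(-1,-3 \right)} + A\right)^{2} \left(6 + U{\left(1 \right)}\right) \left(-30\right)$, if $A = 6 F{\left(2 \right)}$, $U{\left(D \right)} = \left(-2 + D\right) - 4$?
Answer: $-72030$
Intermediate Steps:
$F{\left(q \right)} = 9$ ($F{\left(q \right)} = 5 + 4 = 9$)
$U{\left(D \right)} = -6 + D$
$m{\left(C,u \right)} = -2 + u$ ($m{\left(C,u \right)} = u - 2 = -2 + u$)
$A = 54$ ($A = 6 \cdot 9 = 54$)
$\left(m{\left(-1,-3 \right)} + A\right)^{2} \left(6 + U{\left(1 \right)}\right) \left(-30\right) = \left(\left(-2 - 3\right) + 54\right)^{2} \left(6 + \left(-6 + 1\right)\right) \left(-30\right) = \left(-5 + 54\right)^{2} \left(6 - 5\right) \left(-30\right) = 49^{2} \cdot 1 \left(-30\right) = 2401 \cdot 1 \left(-30\right) = 2401 \left(-30\right) = -72030$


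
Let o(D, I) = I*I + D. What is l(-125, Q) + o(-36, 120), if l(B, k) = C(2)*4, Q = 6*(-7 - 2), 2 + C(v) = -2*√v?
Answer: 14356 - 8*√2 ≈ 14345.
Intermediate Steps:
C(v) = -2 - 2*√v
Q = -54 (Q = 6*(-9) = -54)
o(D, I) = D + I² (o(D, I) = I² + D = D + I²)
l(B, k) = -8 - 8*√2 (l(B, k) = (-2 - 2*√2)*4 = -8 - 8*√2)
l(-125, Q) + o(-36, 120) = (-8 - 8*√2) + (-36 + 120²) = (-8 - 8*√2) + (-36 + 14400) = (-8 - 8*√2) + 14364 = 14356 - 8*√2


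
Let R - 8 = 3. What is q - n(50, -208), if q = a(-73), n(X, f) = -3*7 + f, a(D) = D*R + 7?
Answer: -567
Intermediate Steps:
R = 11 (R = 8 + 3 = 11)
a(D) = 7 + 11*D (a(D) = D*11 + 7 = 11*D + 7 = 7 + 11*D)
n(X, f) = -21 + f
q = -796 (q = 7 + 11*(-73) = 7 - 803 = -796)
q - n(50, -208) = -796 - (-21 - 208) = -796 - 1*(-229) = -796 + 229 = -567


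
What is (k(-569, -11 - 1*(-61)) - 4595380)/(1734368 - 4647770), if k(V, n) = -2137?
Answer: 4597517/2913402 ≈ 1.5781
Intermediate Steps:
(k(-569, -11 - 1*(-61)) - 4595380)/(1734368 - 4647770) = (-2137 - 4595380)/(1734368 - 4647770) = -4597517/(-2913402) = -4597517*(-1/2913402) = 4597517/2913402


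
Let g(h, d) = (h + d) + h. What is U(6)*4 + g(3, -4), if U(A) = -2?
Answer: -6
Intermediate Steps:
g(h, d) = d + 2*h (g(h, d) = (d + h) + h = d + 2*h)
U(6)*4 + g(3, -4) = -2*4 + (-4 + 2*3) = -8 + (-4 + 6) = -8 + 2 = -6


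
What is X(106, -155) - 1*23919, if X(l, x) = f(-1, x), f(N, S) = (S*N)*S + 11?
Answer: -47933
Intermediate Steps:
f(N, S) = 11 + N*S² (f(N, S) = (N*S)*S + 11 = N*S² + 11 = 11 + N*S²)
X(l, x) = 11 - x²
X(106, -155) - 1*23919 = (11 - 1*(-155)²) - 1*23919 = (11 - 1*24025) - 23919 = (11 - 24025) - 23919 = -24014 - 23919 = -47933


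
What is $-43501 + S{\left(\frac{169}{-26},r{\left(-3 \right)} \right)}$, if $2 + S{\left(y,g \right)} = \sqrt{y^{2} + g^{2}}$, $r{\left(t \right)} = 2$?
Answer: $-43503 + \frac{\sqrt{185}}{2} \approx -43496.0$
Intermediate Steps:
$S{\left(y,g \right)} = -2 + \sqrt{g^{2} + y^{2}}$ ($S{\left(y,g \right)} = -2 + \sqrt{y^{2} + g^{2}} = -2 + \sqrt{g^{2} + y^{2}}$)
$-43501 + S{\left(\frac{169}{-26},r{\left(-3 \right)} \right)} = -43501 - \left(2 - \sqrt{2^{2} + \left(\frac{169}{-26}\right)^{2}}\right) = -43501 - \left(2 - \sqrt{4 + \left(169 \left(- \frac{1}{26}\right)\right)^{2}}\right) = -43501 - \left(2 - \sqrt{4 + \left(- \frac{13}{2}\right)^{2}}\right) = -43501 - \left(2 - \sqrt{4 + \frac{169}{4}}\right) = -43501 - \left(2 - \sqrt{\frac{185}{4}}\right) = -43501 - \left(2 - \frac{\sqrt{185}}{2}\right) = -43503 + \frac{\sqrt{185}}{2}$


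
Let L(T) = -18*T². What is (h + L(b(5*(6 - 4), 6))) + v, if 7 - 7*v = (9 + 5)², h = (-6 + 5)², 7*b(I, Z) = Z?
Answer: -1922/49 ≈ -39.224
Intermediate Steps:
b(I, Z) = Z/7
h = 1 (h = (-1)² = 1)
v = -27 (v = 1 - (9 + 5)²/7 = 1 - ⅐*14² = 1 - ⅐*196 = 1 - 28 = -27)
(h + L(b(5*(6 - 4), 6))) + v = (1 - 18*((⅐)*6)²) - 27 = (1 - 18*(6/7)²) - 27 = (1 - 18*36/49) - 27 = (1 - 648/49) - 27 = -599/49 - 27 = -1922/49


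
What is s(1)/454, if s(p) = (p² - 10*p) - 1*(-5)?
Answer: -2/227 ≈ -0.0088106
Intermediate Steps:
s(p) = 5 + p² - 10*p (s(p) = (p² - 10*p) + 5 = 5 + p² - 10*p)
s(1)/454 = (5 + 1² - 10*1)/454 = (5 + 1 - 10)*(1/454) = -4*1/454 = -2/227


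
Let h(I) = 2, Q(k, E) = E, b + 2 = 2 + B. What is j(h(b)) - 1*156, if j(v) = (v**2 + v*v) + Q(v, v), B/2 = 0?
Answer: -146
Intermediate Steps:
B = 0 (B = 2*0 = 0)
b = 0 (b = -2 + (2 + 0) = -2 + 2 = 0)
j(v) = v + 2*v**2 (j(v) = (v**2 + v*v) + v = (v**2 + v**2) + v = 2*v**2 + v = v + 2*v**2)
j(h(b)) - 1*156 = 2*(1 + 2*2) - 1*156 = 2*(1 + 4) - 156 = 2*5 - 156 = 10 - 156 = -146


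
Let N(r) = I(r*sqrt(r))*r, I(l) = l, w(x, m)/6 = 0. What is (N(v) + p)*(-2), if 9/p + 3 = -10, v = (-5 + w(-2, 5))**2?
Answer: -81232/13 ≈ -6248.6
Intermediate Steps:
w(x, m) = 0 (w(x, m) = 6*0 = 0)
v = 25 (v = (-5 + 0)**2 = (-5)**2 = 25)
p = -9/13 (p = 9/(-3 - 10) = 9/(-13) = 9*(-1/13) = -9/13 ≈ -0.69231)
N(r) = r**(5/2) (N(r) = (r*sqrt(r))*r = r**(3/2)*r = r**(5/2))
(N(v) + p)*(-2) = (25**(5/2) - 9/13)*(-2) = (3125 - 9/13)*(-2) = (40616/13)*(-2) = -81232/13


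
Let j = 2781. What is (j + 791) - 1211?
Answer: 2361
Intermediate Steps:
(j + 791) - 1211 = (2781 + 791) - 1211 = 3572 - 1211 = 2361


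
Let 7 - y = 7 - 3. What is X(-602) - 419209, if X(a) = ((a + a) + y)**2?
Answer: 1023192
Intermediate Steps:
y = 3 (y = 7 - (7 - 3) = 7 - 1*4 = 7 - 4 = 3)
X(a) = (3 + 2*a)**2 (X(a) = ((a + a) + 3)**2 = (2*a + 3)**2 = (3 + 2*a)**2)
X(-602) - 419209 = (3 + 2*(-602))**2 - 419209 = (3 - 1204)**2 - 419209 = (-1201)**2 - 419209 = 1442401 - 419209 = 1023192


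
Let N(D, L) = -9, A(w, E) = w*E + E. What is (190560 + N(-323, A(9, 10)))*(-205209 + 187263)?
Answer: -3419628246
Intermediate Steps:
A(w, E) = E + E*w (A(w, E) = E*w + E = E + E*w)
(190560 + N(-323, A(9, 10)))*(-205209 + 187263) = (190560 - 9)*(-205209 + 187263) = 190551*(-17946) = -3419628246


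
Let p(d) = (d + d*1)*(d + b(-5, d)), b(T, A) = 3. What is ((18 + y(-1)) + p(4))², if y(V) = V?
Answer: 5329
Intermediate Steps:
p(d) = 2*d*(3 + d) (p(d) = (d + d*1)*(d + 3) = (d + d)*(3 + d) = (2*d)*(3 + d) = 2*d*(3 + d))
((18 + y(-1)) + p(4))² = ((18 - 1) + 2*4*(3 + 4))² = (17 + 2*4*7)² = (17 + 56)² = 73² = 5329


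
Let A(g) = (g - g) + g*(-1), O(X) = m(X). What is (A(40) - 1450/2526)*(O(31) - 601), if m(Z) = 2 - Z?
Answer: 10761450/421 ≈ 25562.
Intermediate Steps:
O(X) = 2 - X
A(g) = -g (A(g) = 0 - g = -g)
(A(40) - 1450/2526)*(O(31) - 601) = (-1*40 - 1450/2526)*((2 - 1*31) - 601) = (-40 - 1450*1/2526)*((2 - 31) - 601) = (-40 - 725/1263)*(-29 - 601) = -51245/1263*(-630) = 10761450/421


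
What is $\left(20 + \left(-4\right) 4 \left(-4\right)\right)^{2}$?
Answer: $7056$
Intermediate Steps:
$\left(20 + \left(-4\right) 4 \left(-4\right)\right)^{2} = \left(20 - -64\right)^{2} = \left(20 + 64\right)^{2} = 84^{2} = 7056$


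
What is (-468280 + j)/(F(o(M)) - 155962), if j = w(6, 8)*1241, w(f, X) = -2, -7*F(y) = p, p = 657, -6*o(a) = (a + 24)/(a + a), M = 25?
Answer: 3295334/1092391 ≈ 3.0166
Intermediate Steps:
o(a) = -(24 + a)/(12*a) (o(a) = -(a + 24)/(6*(a + a)) = -(24 + a)/(6*(2*a)) = -(24 + a)*1/(2*a)/6 = -(24 + a)/(12*a))
F(y) = -657/7 (F(y) = -⅐*657 = -657/7)
j = -2482 (j = -2*1241 = -2482)
(-468280 + j)/(F(o(M)) - 155962) = (-468280 - 2482)/(-657/7 - 155962) = -470762/(-1092391/7) = -470762*(-7/1092391) = 3295334/1092391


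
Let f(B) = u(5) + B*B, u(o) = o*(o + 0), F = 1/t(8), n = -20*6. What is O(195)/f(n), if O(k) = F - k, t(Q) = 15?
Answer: -2924/216375 ≈ -0.013514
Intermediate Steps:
n = -120
F = 1/15 ≈ 0.066667
u(o) = o² (u(o) = o*o = o²)
O(k) = 1/15 - k
f(B) = 25 + B² (f(B) = 5² + B*B = 25 + B²)
O(195)/f(n) = (1/15 - 1*195)/(25 + (-120)²) = (1/15 - 195)/(25 + 14400) = -2924/15/14425 = -2924/15*1/14425 = -2924/216375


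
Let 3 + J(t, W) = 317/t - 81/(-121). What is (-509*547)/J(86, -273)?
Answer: -2897269738/14105 ≈ -2.0541e+5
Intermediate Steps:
J(t, W) = -282/121 + 317/t (J(t, W) = -3 + (317/t - 81/(-121)) = -3 + (317/t - 81*(-1/121)) = -3 + (317/t + 81/121) = -3 + (81/121 + 317/t) = -282/121 + 317/t)
(-509*547)/J(86, -273) = (-509*547)/(-282/121 + 317/86) = -278423/(-282/121 + 317*(1/86)) = -278423/(-282/121 + 317/86) = -278423/14105/10406 = -278423*10406/14105 = -2897269738/14105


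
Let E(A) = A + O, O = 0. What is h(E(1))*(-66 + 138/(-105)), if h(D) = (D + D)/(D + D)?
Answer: -2356/35 ≈ -67.314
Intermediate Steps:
E(A) = A (E(A) = A + 0 = A)
h(D) = 1 (h(D) = (2*D)/((2*D)) = (2*D)*(1/(2*D)) = 1)
h(E(1))*(-66 + 138/(-105)) = 1*(-66 + 138/(-105)) = 1*(-66 + 138*(-1/105)) = 1*(-66 - 46/35) = 1*(-2356/35) = -2356/35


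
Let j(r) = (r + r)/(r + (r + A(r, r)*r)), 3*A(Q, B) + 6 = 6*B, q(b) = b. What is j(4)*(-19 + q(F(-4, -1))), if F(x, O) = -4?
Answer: -23/4 ≈ -5.7500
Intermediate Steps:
A(Q, B) = -2 + 2*B (A(Q, B) = -2 + (6*B)/3 = -2 + 2*B)
j(r) = 2*r/(2*r + r*(-2 + 2*r)) (j(r) = (r + r)/(r + (r + (-2 + 2*r)*r)) = (2*r)/(r + (r + r*(-2 + 2*r))) = (2*r)/(2*r + r*(-2 + 2*r)) = 2*r/(2*r + r*(-2 + 2*r)))
j(4)*(-19 + q(F(-4, -1))) = (-19 - 4)/4 = (1/4)*(-23) = -23/4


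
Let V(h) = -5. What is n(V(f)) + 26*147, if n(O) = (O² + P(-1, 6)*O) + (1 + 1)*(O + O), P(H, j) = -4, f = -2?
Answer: 3847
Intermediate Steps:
n(O) = O² (n(O) = (O² - 4*O) + (1 + 1)*(O + O) = (O² - 4*O) + 2*(2*O) = (O² - 4*O) + 4*O = O²)
n(V(f)) + 26*147 = (-5)² + 26*147 = 25 + 3822 = 3847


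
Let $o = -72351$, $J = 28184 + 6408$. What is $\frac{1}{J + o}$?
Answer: $- \frac{1}{37759} \approx -2.6484 \cdot 10^{-5}$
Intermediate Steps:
$J = 34592$
$\frac{1}{J + o} = \frac{1}{34592 - 72351} = \frac{1}{-37759} = - \frac{1}{37759}$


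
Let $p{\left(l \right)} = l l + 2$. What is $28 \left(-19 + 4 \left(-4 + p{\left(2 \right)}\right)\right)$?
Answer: $-308$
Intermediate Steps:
$p{\left(l \right)} = 2 + l^{2}$ ($p{\left(l \right)} = l^{2} + 2 = 2 + l^{2}$)
$28 \left(-19 + 4 \left(-4 + p{\left(2 \right)}\right)\right) = 28 \left(-19 + 4 \left(-4 + \left(2 + 2^{2}\right)\right)\right) = 28 \left(-19 + 4 \left(-4 + \left(2 + 4\right)\right)\right) = 28 \left(-19 + 4 \left(-4 + 6\right)\right) = 28 \left(-19 + 4 \cdot 2\right) = 28 \left(-19 + 8\right) = 28 \left(-11\right) = -308$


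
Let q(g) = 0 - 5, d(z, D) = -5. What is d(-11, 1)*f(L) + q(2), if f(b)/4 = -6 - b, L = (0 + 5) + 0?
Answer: 215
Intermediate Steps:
q(g) = -5
L = 5 (L = 5 + 0 = 5)
f(b) = -24 - 4*b (f(b) = 4*(-6 - b) = -24 - 4*b)
d(-11, 1)*f(L) + q(2) = -5*(-24 - 4*5) - 5 = -5*(-24 - 20) - 5 = -5*(-44) - 5 = 220 - 5 = 215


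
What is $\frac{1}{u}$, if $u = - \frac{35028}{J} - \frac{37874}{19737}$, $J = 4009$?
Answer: $- \frac{79125633}{843184502} \approx -0.093841$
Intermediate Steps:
$u = - \frac{843184502}{79125633}$ ($u = - \frac{35028}{4009} - \frac{37874}{19737} = - \frac{843184502}{79125633} \approx -10.656$)
$\frac{1}{u} = \frac{1}{- \frac{843184502}{79125633}} = - \frac{79125633}{843184502}$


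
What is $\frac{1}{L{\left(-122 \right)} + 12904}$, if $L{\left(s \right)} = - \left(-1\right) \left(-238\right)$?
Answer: $\frac{1}{12666} \approx 7.8951 \cdot 10^{-5}$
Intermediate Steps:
$L{\left(s \right)} = -238$ ($L{\left(s \right)} = \left(-1\right) 238 = -238$)
$\frac{1}{L{\left(-122 \right)} + 12904} = \frac{1}{-238 + 12904} = \frac{1}{12666}$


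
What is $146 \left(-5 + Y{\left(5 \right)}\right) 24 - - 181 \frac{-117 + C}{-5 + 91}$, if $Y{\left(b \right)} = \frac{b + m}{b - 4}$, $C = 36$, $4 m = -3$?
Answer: $- \frac{240669}{86} \approx -2798.5$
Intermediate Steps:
$m = - \frac{3}{4}$ ($m = \frac{1}{4} \left(-3\right) = - \frac{3}{4} \approx -0.75$)
$Y{\left(b \right)} = \frac{- \frac{3}{4} + b}{-4 + b}$ ($Y{\left(b \right)} = \frac{b - \frac{3}{4}}{b - 4} = \frac{- \frac{3}{4} + b}{-4 + b}$)
$146 \left(-5 + Y{\left(5 \right)}\right) 24 - - 181 \frac{-117 + C}{-5 + 91} = 146 \left(-5 + \frac{- \frac{3}{4} + 5}{-4 + 5}\right) 24 - - 181 \frac{-117 + 36}{-5 + 91} = 146 \left(-5 + 1^{-1} \cdot \frac{17}{4}\right) 24 - - 181 \left(- \frac{81}{86}\right) = 146 \left(-5 + 1 \cdot \frac{17}{4}\right) 24 - - 181 \left(\left(-81\right) \frac{1}{86}\right) = 146 \left(-5 + \frac{17}{4}\right) 24 - \left(-181\right) \left(- \frac{81}{86}\right) = 146 \left(\left(- \frac{3}{4}\right) 24\right) - \frac{14661}{86} = 146 \left(-18\right) - \frac{14661}{86} = -2628 - \frac{14661}{86} = - \frac{240669}{86}$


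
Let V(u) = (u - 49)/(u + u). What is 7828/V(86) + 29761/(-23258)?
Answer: 31313842171/860546 ≈ 36388.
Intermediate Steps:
V(u) = (-49 + u)/(2*u) (V(u) = (-49 + u)/((2*u)) = (-49 + u)*(1/(2*u)) = (-49 + u)/(2*u))
7828/V(86) + 29761/(-23258) = 7828/(((1/2)*(-49 + 86)/86)) + 29761/(-23258) = 7828/(((1/2)*(1/86)*37)) + 29761*(-1/23258) = 7828/(37/172) - 29761/23258 = 7828*(172/37) - 29761/23258 = 1346416/37 - 29761/23258 = 31313842171/860546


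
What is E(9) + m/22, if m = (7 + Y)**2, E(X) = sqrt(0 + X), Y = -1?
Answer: 51/11 ≈ 4.6364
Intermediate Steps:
E(X) = sqrt(X)
m = 36 (m = (7 - 1)**2 = 6**2 = 36)
E(9) + m/22 = sqrt(9) + 36/22 = 3 + 36*(1/22) = 3 + 18/11 = 51/11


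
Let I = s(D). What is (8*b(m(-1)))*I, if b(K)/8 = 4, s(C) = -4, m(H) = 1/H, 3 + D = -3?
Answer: -1024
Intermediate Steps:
D = -6 (D = -3 - 3 = -6)
I = -4
b(K) = 32 (b(K) = 8*4 = 32)
(8*b(m(-1)))*I = (8*32)*(-4) = 256*(-4) = -1024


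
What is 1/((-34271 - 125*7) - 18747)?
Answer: -1/53893 ≈ -1.8555e-5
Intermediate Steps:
1/((-34271 - 125*7) - 18747) = 1/((-34271 - 1*875) - 18747) = 1/((-34271 - 875) - 18747) = 1/(-35146 - 18747) = 1/(-53893) = -1/53893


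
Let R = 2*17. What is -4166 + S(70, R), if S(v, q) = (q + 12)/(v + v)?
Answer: -291597/70 ≈ -4165.7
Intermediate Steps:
R = 34
S(v, q) = (12 + q)/(2*v) (S(v, q) = (12 + q)/((2*v)) = (12 + q)*(1/(2*v)) = (12 + q)/(2*v))
-4166 + S(70, R) = -4166 + (1/2)*(12 + 34)/70 = -4166 + (1/2)*(1/70)*46 = -4166 + 23/70 = -291597/70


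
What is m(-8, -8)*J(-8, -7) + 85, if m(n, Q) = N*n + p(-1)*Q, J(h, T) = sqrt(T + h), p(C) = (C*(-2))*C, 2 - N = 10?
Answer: 85 + 80*I*sqrt(15) ≈ 85.0 + 309.84*I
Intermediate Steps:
N = -8 (N = 2 - 1*10 = 2 - 10 = -8)
p(C) = -2*C**2 (p(C) = (-2*C)*C = -2*C**2)
m(n, Q) = -8*n - 2*Q (m(n, Q) = -8*n + (-2*(-1)**2)*Q = -8*n + (-2*1)*Q = -8*n - 2*Q)
m(-8, -8)*J(-8, -7) + 85 = (-8*(-8) - 2*(-8))*sqrt(-7 - 8) + 85 = (64 + 16)*sqrt(-15) + 85 = 80*(I*sqrt(15)) + 85 = 80*I*sqrt(15) + 85 = 85 + 80*I*sqrt(15)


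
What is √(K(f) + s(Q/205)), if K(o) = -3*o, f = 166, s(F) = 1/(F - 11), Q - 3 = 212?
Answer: 5*I*√829158/204 ≈ 22.318*I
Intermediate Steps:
Q = 215 (Q = 3 + 212 = 215)
s(F) = 1/(-11 + F)
√(K(f) + s(Q/205)) = √(-3*166 + 1/(-11 + 215/205)) = √(-498 + 1/(-11 + 215*(1/205))) = √(-498 + 1/(-11 + 43/41)) = √(-498 + 1/(-408/41)) = √(-498 - 41/408) = √(-203225/408) = 5*I*√829158/204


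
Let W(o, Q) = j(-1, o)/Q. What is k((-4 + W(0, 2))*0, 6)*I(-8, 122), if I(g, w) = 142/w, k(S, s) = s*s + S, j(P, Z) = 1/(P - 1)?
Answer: 2556/61 ≈ 41.902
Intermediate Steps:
j(P, Z) = 1/(-1 + P)
W(o, Q) = -1/(2*Q) (W(o, Q) = 1/((-1 - 1)*Q) = 1/((-2)*Q) = -1/(2*Q))
k(S, s) = S + s² (k(S, s) = s² + S = S + s²)
k((-4 + W(0, 2))*0, 6)*I(-8, 122) = ((-4 - ½/2)*0 + 6²)*(142/122) = ((-4 - ½*½)*0 + 36)*(142*(1/122)) = ((-4 - ¼)*0 + 36)*(71/61) = (-17/4*0 + 36)*(71/61) = (0 + 36)*(71/61) = 36*(71/61) = 2556/61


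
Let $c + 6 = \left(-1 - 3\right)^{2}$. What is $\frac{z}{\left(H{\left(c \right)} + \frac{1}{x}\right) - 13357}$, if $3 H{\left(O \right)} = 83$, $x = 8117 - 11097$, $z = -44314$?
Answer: $\frac{396167160}{119164243} \approx 3.3245$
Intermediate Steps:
$x = -2980$
$c = 10$ ($c = -6 + \left(-1 - 3\right)^{2} = -6 + \left(-4\right)^{2} = -6 + 16 = 10$)
$H{\left(O \right)} = \frac{83}{3}$ ($H{\left(O \right)} = \frac{1}{3} \cdot 83 = \frac{83}{3}$)
$\frac{z}{\left(H{\left(c \right)} + \frac{1}{x}\right) - 13357} = - \frac{44314}{\left(\frac{83}{3} + \frac{1}{-2980}\right) - 13357} = - \frac{44314}{\left(\frac{83}{3} - \frac{1}{2980}\right) - 13357} = - \frac{44314}{\frac{247337}{8940} - 13357} = - \frac{44314}{- \frac{119164243}{8940}} = \left(-44314\right) \left(- \frac{8940}{119164243}\right) = \frac{396167160}{119164243}$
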